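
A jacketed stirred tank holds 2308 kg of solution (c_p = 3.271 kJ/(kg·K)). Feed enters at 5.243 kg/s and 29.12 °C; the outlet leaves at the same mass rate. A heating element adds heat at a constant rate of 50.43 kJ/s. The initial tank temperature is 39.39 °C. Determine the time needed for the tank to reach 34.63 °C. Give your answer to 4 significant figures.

M c_p dT/dt = ṁ c_p (T_in − T) + Q̇.
τ = M/ṁ = 440.206 s; T_ss = T_in + Q̇/(ṁ c_p) = 32.0605 °C.
T(t) = T_ss + (T₀ − T_ss) e^(−t/τ). Set T = 34.63:
e^(−t/τ) = (34.63 − 32.0605)/(39.39 − 32.0605) = 0.350565
t = −440.206 · ln(0.350565) = 461.428 s.

461.4 s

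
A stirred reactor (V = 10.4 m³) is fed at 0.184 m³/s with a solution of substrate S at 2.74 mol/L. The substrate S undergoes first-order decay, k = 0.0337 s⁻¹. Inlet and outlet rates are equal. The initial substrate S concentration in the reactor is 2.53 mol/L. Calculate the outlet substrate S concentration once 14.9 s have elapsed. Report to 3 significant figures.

1.68 mol/L

Species balance: V dC/dt = Q C_in − Q C − k V C.
dC/dt = (Q/V) C_in − (Q/V + k) C; effective rate a = Q/V + k = 0.017692 + 0.0337 = 0.051392 s⁻¹.
C_ss = Q C_in/(Q + kV) = 0.94327 mol/L; C(t) = C_ss + (C₀ − C_ss) e^(−a t).
C(14.9) = 0.94327 + (1.5867)·e^(−0.051392·14.9) = 0.94327 + (1.5867)·0.46499 = 1.6811 mol/L.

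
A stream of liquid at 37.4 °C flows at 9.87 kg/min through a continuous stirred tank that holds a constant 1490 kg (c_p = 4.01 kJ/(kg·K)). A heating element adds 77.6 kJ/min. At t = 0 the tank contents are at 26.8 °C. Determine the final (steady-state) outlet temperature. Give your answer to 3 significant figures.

Unsteady energy balance on the tank contents: M c_p dT/dt = ṁ c_p (T_in − T) + 77.6.
At steady state dT/dt = 0 ⇒ T_ss = T_in + Q̇/(ṁ c_p) = 37.4 + 77.6/(9.87·4.01) = 39.361 °C.

39.4 °C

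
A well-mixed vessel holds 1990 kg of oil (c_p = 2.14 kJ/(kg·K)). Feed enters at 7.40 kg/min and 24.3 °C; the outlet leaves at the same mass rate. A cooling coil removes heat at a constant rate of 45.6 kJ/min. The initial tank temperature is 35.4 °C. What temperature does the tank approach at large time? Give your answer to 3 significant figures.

M c_p dT/dt = ṁ c_p (T_in − T) − Q̇.
At steady state dT/dt = 0 ⇒ T_ss = T_in − Q̇/(ṁ c_p) = 24.3 − 45.6/(7.40·2.14) = 21.420 °C.

21.4 °C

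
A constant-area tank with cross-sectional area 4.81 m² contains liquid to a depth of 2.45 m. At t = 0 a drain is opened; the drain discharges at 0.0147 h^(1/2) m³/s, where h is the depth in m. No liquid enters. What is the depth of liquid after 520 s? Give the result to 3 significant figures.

0.594 m

A dh/dt = −Q_out = −0.0147 √h.
∫ h^(−1/2) dh = −(0.0147/A) ∫ dt, giving 2√h = 2√h₀ − (0.0147/A) t.
√h = √2.45 − 0.0147·520/(2·4.81) = 1.5652 − 0.79459 = 0.77065.
h = 0.77065² = 0.59391 m.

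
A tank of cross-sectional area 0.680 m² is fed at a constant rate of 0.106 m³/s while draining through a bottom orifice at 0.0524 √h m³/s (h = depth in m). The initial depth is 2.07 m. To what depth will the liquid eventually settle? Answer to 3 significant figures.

Level balance: A dh/dt = 0.106 − 0.0524 √h. Setting dh/dt = 0:
Q_in = 0.0524 √h_ss ⇒ √h_ss = 0.106/0.0524 = 2.0229.
h_ss = 2.0229² = 4.0921 m. (Since h₀ = 2.07 m < h_ss, the level will rise toward this value.)

4.09 m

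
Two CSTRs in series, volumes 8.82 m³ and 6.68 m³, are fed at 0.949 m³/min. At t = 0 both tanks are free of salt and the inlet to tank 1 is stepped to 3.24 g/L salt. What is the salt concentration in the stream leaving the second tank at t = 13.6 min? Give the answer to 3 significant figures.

Time constants: τᵢ = Vᵢ/Q for each well-mixed tank.
τ₁ = 8.82/0.949 = 9.2940 min; τ₂ = 6.68/0.949 = 7.0390 min.
Tank 1: C₁ = C_in(1 − e^(−t/τ₁)). Tank 2 (τ₁ ≠ τ₂): C₂ = C_in[1 − (τ₁ e^(−t/τ₁) − τ₂ e^(−t/τ₂))/(τ₁ − τ₂)].
At t = 13.6: e^(−t/τ₁) = 0.23147, e^(−t/τ₂) = 0.14484.
C₂ = 3.24·[1 − (9.2940·0.23147 − 7.0390·0.14484)/(2.2550)] = 3.24·0.49813 = 1.6140 g/L.

1.61 g/L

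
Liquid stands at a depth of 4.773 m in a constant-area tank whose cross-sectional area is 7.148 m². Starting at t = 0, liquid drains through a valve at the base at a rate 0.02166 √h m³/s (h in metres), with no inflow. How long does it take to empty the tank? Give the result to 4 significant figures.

A dh/dt = −Q_out = −0.02166 √h.
This is separable: 2 d(√h)/dt = −0.02166/A, so √h = √h₀ − (0.02166/(2A)) t.
Tank is empty when √h = 0: t_empty = 2A√h₀/0.02166.
t_empty = 2·7.148·√4.773/0.02166 = 14.2960·2.18472/0.02166 = 1441.96 s.

1442 s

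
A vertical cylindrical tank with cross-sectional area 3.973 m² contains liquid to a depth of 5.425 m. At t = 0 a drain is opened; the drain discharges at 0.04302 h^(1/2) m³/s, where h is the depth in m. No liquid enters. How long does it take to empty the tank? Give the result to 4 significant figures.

With no inflow, A dh/dt = −0.04302 √h.
Separate and integrate: 2(√h − √h₀) = −(0.04302/A) t.
Set h = 0: 2√h₀ = (0.04302/A) t_empty ⇒ t_empty = 2A√h₀/0.04302.
t_empty = 2·3.973·√5.425/0.04302 = 7.94600·2.32916/0.04302 = 430.208 s.

430.2 s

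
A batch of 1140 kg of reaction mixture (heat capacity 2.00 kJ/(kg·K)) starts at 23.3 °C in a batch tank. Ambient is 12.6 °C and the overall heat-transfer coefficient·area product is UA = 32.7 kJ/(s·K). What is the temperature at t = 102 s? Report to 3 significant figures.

15.1 °C

Unsteady energy balance on the tank contents: M c_p dT/dt = −UA(T − T_amb).
dT/dt = (T_ss − T)/τ with T_ss = T_amb = 12.600 °C, τ = M c_p/UA = 1140·2.00/32.7 = 69.725 s.
Solution: T(t) = T_ss + (T₀ − T_ss) e^(−t/τ).
T(102) = 12.600 + (10.700)·0.23156 = 15.078 °C.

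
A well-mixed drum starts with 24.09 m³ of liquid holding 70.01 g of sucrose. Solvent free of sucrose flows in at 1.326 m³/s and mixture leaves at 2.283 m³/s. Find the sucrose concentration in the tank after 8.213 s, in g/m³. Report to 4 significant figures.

Let m(t) be the amount of sucrose. Volume: V(t) = V₀ + (Q_in − Q_out) t = 24.09 − 0.957000 t; V(8.213) = 16.2302 m³.
Species balance (pure solvent in): dm/dt = −Q_out · m/V(t).
dm/m = −Q_out dt/(V₀ − 0.957000 t); integrating gives ln(m/m₀) = −(Q_out/(Q_in−Q_out)) ln(V/V₀).
m = m₀ (V₀/V)^(Q_out/(Q_in−Q_out)) = 70.01 × (24.09/16.2302)^(-2.38558) = 27.2898 g.
C = m/V = 27.2898/16.2302 = 1.68142 g/m³.

1.681 g/m³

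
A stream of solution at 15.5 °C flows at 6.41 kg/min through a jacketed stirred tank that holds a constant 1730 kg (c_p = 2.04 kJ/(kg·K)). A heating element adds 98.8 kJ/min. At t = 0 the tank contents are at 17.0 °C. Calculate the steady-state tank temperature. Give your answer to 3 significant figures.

M c_p dT/dt = ṁ c_p (T_in − T) + Q̇.
At steady state dT/dt = 0 ⇒ T_ss = T_in + Q̇/(ṁ c_p) = 15.5 + 98.8/(6.41·2.04) = 23.056 °C.

23.1 °C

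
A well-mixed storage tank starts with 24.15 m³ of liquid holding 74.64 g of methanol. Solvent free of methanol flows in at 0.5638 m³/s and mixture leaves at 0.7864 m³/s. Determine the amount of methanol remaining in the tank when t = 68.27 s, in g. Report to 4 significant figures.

Let m(t) be the amount of methanol. Volume: V(t) = V₀ + (Q_in − Q_out) t = 24.15 − 0.222600 t; V(68.27) = 8.95310 m³.
Species balance (pure solvent in): dm/dt = −Q_out · m/V(t).
Separate: dm/m = −Q_out dt/V(t) ⇒ ln(m/m₀) = −(Q_out/(Q_in−Q_out)) ln(V/V₀).
m = m₀ (V₀/V)^(Q_out/(Q_in−Q_out)) = 74.64 × (24.15/8.95310)^(-3.53279) = 2.24149 g.

2.241 g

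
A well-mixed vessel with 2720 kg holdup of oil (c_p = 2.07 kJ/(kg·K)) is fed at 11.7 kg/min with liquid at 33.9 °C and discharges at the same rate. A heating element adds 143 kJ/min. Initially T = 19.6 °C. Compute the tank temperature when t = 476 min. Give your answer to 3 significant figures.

M c_p dT/dt = ṁ c_p (T_in − T) + Q̇.
Rearrange: dT/dt = (T_ss − T)/τ with τ = M/ṁ = 232.48 min and T_ss = T_in + Q̇/(ṁ c_p) = 39.804 °C.
Solution: T(t) = T_ss + (T₀ − T_ss) e^(−t/τ).
T(476) = 39.804 + (-20.204)·e^(−476/232.48) = 39.804 + (-20.204)·0.12906 = 37.197 °C.

37.2 °C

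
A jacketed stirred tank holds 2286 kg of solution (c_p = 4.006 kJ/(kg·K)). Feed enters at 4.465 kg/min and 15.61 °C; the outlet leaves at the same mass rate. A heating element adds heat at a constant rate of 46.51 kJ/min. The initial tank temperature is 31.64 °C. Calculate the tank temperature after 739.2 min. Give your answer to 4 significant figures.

M c_p dT/dt = ṁ c_p (T_in − T) + Q̇.
Rearrange: dT/dt = (T_ss − T)/τ with τ = M/ṁ = 511.982 min and T_ss = T_in + Q̇/(ṁ c_p) = 18.2102 °C.
T approaches T_ss exponentially: T(t) = T_ss + (T₀ − T_ss) e^(−t/τ).
T(739.2) = 18.2102 + (13.4298)·e^(−739.2/511.982) = 18.2102 + (13.4298)·0.236029 = 21.3801 °C.

21.38 °C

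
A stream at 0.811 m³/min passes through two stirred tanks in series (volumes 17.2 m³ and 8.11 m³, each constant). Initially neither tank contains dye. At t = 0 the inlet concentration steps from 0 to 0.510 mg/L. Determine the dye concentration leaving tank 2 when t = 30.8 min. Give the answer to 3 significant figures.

Each tank obeys Vᵢ dCᵢ/dt = Q(Cᵢ₋₁ − Cᵢ), so τᵢ = Vᵢ/Q.
τ₁ = 17.2/0.811 = 21.208 min; τ₂ = 8.11/0.811 = 10.000 min.
Tank 1: C₁ = C_in(1 − e^(−t/τ₁)). Tank 2 (τ₁ ≠ τ₂): C₂ = C_in[1 − (τ₁ e^(−t/τ₁) − τ₂ e^(−t/τ₂))/(τ₁ − τ₂)].
At t = 30.8: e^(−t/τ₁) = 0.23404, e^(−t/τ₂) = 0.045959.
C₂ = 0.510·[1 − (21.208·0.23404 − 10.000·0.045959)/(11.208)] = 0.510·0.59815 = 0.30506 mg/L.

0.305 mg/L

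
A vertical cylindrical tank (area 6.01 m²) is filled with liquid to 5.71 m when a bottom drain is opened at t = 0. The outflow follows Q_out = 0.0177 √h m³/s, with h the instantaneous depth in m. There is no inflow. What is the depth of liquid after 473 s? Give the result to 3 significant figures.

2.87 m

A dh/dt = −Q_out = −0.0177 √h.
This is separable: 2 d(√h)/dt = −0.0177/A, so √h = √h₀ − (0.0177/(2A)) t.
√h = √5.71 − 0.0177·473/(2·6.01) = 2.3896 − 0.69651 = 1.6930.
h = 1.6930² = 2.8664 m.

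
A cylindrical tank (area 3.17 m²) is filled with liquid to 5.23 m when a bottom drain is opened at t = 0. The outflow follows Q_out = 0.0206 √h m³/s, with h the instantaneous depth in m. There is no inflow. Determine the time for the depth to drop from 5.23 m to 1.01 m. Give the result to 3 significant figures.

395 s

Accumulation of liquid (constant cross-section A): A dh/dt = −0.0206 √h.
Separate and integrate: 2(√h − √h₀) = −(0.0206/A) t.
t = 2A(√h₀ − √h)/0.0206 = 2·3.17·(√5.23 − √1.01)/0.0206
  = 6.3400 × (2.2869 − 1.0050) / 0.0206 = 394.54 s.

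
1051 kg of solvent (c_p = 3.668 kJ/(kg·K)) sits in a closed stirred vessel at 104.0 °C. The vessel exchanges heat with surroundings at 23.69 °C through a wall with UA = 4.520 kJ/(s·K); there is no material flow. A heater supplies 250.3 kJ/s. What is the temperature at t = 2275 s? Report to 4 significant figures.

Lumped-capacitance energy balance: M c_p dT/dt = UA(T_amb − T) + Q̇.
dT/dt = (T_ss − T)/τ with T_ss = T_amb + Q̇/UA = 23.69 + 250.3/4.520 = 79.0661 °C, τ = M c_p/UA = 1051·3.668/4.520 = 852.891 s.
Integrating: T(t) = T_ss + (T₀ − T_ss) e^(−t/τ).
T(2275) = 79.0661 + (24.9339)·0.0694327 = 80.7973 °C.

80.80 °C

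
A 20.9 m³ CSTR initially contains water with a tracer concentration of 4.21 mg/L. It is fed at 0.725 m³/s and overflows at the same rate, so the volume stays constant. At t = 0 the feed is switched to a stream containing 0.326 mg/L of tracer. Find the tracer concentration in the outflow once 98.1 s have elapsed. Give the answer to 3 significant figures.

Accumulation = in − out for the solute gives V dC/dt = Q(C_in − C).
Time constant τ = V/Q = 20.9/0.725 = 28.828 s.
This is linear first-order; C(t) = C_in + (C₀ − C_in) e^(−t/τ).
C(98.1) = 0.326 + (4.21 − 0.326)·e^(−98.1/28.828) = 0.326 + (3.8840)·0.033274 = 0.45523 mg/L.

0.455 mg/L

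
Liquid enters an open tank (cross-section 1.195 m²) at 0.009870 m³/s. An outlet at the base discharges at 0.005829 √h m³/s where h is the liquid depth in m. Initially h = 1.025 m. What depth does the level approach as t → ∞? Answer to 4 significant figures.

2.867 m

Level balance: A dh/dt = 0.009870 − 0.005829 √h. Setting dh/dt = 0:
Q_in = 0.005829 √h_ss ⇒ √h_ss = 0.009870/0.005829 = 1.69326.
h_ss = 1.69326² = 2.86712 m. (Since h₀ = 1.025 m < h_ss, the level will rise toward this value.)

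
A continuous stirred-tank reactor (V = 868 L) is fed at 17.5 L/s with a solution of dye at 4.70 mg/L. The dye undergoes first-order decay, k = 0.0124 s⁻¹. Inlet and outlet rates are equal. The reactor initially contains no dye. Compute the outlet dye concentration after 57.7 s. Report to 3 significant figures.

Accumulation = in − out − consumed: V dC/dt = Q C_in − Q C − k V C.
dC/dt = (Q/V) C_in − (Q/V + k) C; effective rate a = Q/V + k = 0.020161 + 0.0124 = 0.032561 s⁻¹.
C_ss = Q C_in/(Q + kV) = 2.9101 mg/L; C(t) = C_ss + (C₀ − C_ss) e^(−a t).
C(57.7) = 2.9101 + (-2.9101)·e^(−0.032561·57.7) = 2.9101 + (-2.9101)·0.15278 = 2.4655 mg/L.

2.47 mg/L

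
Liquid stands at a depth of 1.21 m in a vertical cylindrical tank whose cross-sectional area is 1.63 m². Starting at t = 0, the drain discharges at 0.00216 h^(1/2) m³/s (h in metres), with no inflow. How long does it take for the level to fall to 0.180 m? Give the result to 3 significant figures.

1020 s

A dh/dt = −Q_out = −0.00216 √h.
This is separable: 2 d(√h)/dt = −0.00216/A, so √h = √h₀ − (0.00216/(2A)) t.
t = 2A(√h₀ − √h)/0.00216 = 2·1.63·(√1.21 − √0.180)/0.00216
  = 3.2600 × (1.1000 − 0.42426) / 0.00216 = 1019.9 s.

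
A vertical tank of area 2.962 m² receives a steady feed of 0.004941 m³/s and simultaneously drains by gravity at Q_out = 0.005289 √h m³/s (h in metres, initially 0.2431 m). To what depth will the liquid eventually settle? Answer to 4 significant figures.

Volume balance on the tank: A dh/dt = Q_in − 0.005289 √h. At steady state dh/dt = 0:
Q_in = 0.005289 √h_ss ⇒ √h_ss = 0.004941/0.005289 = 0.934203.
h_ss = 0.934203² = 0.872735 m. (Since h₀ = 0.2431 m < h_ss, the level will rise toward this value.)

0.8727 m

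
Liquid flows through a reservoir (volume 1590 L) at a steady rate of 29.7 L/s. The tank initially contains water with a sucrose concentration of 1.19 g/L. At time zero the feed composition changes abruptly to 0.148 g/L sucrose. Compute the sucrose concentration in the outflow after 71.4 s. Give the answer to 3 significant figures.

Accumulation = in − out for the solute gives V dC/dt = Q(C_in − C).
Time constant τ = V/Q = 1590/29.7 = 53.535 s.
Integrating: C(t) = C_in + (C₀ − C_in) e^(−t/τ).
C(71.4) = 0.148 + (1.19 − 0.148)·e^(−71.4/53.535) = 0.148 + (1.0420)·0.26350 = 0.42257 g/L.

0.423 g/L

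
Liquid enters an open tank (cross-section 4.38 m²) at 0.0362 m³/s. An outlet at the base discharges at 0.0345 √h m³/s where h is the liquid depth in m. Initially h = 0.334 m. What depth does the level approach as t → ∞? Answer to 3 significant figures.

Volume balance on the tank: A dh/dt = Q_in − 0.0345 √h. At steady state dh/dt = 0:
Q_in = 0.0345 √h_ss ⇒ √h_ss = 0.0362/0.0345 = 1.0493.
h_ss = 1.0493² = 1.1010 m. (Since h₀ = 0.334 m < h_ss, the level will rise toward this value.)

1.10 m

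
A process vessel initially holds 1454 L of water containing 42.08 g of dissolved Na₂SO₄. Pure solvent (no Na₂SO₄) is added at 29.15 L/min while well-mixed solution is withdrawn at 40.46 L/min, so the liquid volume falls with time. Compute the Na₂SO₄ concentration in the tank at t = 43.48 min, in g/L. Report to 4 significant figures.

Let m(t) be the amount of Na₂SO₄. Volume: V(t) = V₀ + (Q_in − Q_out) t = 1454 − 11.3100 t; V(43.48) = 962.241 L.
Species balance (pure solvent in): dm/dt = −Q_out · m/V(t).
dm/m = −Q_out dt/(V₀ − 11.3100 t); integrating gives ln(m/m₀) = −(Q_out/(Q_in−Q_out)) ln(V/V₀).
m = m₀ (V₀/V)^(Q_out/(Q_in−Q_out)) = 42.08 × (1454/962.241)^(-3.57737) = 9.61001 g.
C = m/V = 9.61001/962.241 = 0.00998712 g/L.

0.009987 g/L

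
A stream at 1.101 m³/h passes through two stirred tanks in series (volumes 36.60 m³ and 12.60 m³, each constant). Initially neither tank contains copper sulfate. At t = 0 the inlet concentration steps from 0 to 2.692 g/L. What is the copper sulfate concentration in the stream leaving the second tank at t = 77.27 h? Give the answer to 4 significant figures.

Each tank obeys Vᵢ dCᵢ/dt = Q(Cᵢ₋₁ − Cᵢ), so τᵢ = Vᵢ/Q.
τ₁ = 36.60/1.101 = 33.2425 h; τ₂ = 12.60/1.101 = 11.4441 h.
Tank 1: C₁ = C_in(1 − e^(−t/τ₁)). Tank 2 (τ₁ ≠ τ₂): C₂ = C_in[1 − (τ₁ e^(−t/τ₁) − τ₂ e^(−t/τ₂))/(τ₁ − τ₂)].
At t = 77.27: e^(−t/τ₁) = 0.0978388, e^(−t/τ₂) = 0.00116863.
C₂ = 2.692·[1 − (33.2425·0.0978388 − 11.4441·0.00116863)/(21.7984)] = 2.692·0.851409 = 2.29199 g/L.

2.292 g/L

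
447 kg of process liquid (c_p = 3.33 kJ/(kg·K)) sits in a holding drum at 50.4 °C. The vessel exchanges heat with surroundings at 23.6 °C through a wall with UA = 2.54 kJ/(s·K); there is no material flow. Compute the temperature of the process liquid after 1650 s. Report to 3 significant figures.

25.2 °C

Lumped-capacitance energy balance: M c_p dT/dt = UA(T_amb − T).
dT/dt = (T_ss − T)/τ with T_ss = T_amb = 23.600 °C, τ = M c_p/UA = 447·3.33/2.54 = 586.03 s.
This is linear first-order; T(t) = T_ss + (T₀ − T_ss) e^(−t/τ).
T(1650) = 23.600 + (26.800)·0.059871 = 25.205 °C.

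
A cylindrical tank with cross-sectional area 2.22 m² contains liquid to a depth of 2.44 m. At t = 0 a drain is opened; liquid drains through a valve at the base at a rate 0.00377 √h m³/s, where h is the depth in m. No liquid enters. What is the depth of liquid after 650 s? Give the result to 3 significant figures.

1.02 m

Volume balance on the tank: A dh/dt = −0.00377 √h.
∫ h^(−1/2) dh = −(0.00377/A) ∫ dt, giving 2√h = 2√h₀ − (0.00377/A) t.
√h = √2.44 − 0.00377·650/(2·2.22) = 1.5620 − 0.55191 = 1.0101.
h = 1.0101² = 1.0204 m.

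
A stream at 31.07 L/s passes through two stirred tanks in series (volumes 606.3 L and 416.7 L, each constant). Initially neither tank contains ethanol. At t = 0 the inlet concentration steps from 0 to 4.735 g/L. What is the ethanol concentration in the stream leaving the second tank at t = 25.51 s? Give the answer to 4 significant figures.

2.192 g/L

Time constants: τᵢ = Vᵢ/Q for each well-mixed tank.
τ₁ = 606.3/31.07 = 19.5140 s; τ₂ = 416.7/31.07 = 13.4117 s.
Tank 1: C₁ = C_in(1 − e^(−t/τ₁)). Tank 2 (τ₁ ≠ τ₂): C₂ = C_in[1 − (τ₁ e^(−t/τ₁) − τ₂ e^(−t/τ₂))/(τ₁ − τ₂)].
At t = 25.51: e^(−t/τ₁) = 0.270559, e^(−t/τ₂) = 0.149258.
C₂ = 4.735·[1 − (19.5140·0.270559 − 13.4117·0.149258)/(6.10235)] = 4.735·0.462849 = 2.19159 g/L.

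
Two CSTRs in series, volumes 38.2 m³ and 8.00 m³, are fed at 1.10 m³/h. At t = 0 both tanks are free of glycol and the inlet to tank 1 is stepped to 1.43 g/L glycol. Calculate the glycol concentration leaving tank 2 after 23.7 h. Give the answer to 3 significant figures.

0.530 g/L

Species balance on tank i: dCᵢ/dt = (Cᵢ₋₁ − Cᵢ)/τᵢ with τᵢ = Vᵢ/Q.
τ₁ = 38.2/1.10 = 34.727 h; τ₂ = 8.00/1.10 = 7.2727 h.
Solving the cascade with C₁(0)=C₂(0)=0 gives C₂(t) = C_in[1 − (τ₁ e^(−t/τ₁) − τ₂ e^(−t/τ₂))/(τ₁ − τ₂)].
At t = 23.7: e^(−t/τ₁) = 0.50537, e^(−t/τ₂) = 0.038436.
C₂ = 1.43·[1 − (34.727·0.50537 − 7.2727·0.038436)/(27.455)] = 1.43·0.37094 = 0.53044 g/L.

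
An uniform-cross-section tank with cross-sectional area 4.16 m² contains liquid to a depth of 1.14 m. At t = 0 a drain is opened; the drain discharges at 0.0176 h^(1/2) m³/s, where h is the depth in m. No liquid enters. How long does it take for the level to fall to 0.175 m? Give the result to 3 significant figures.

Unsteady balance on liquid volume: A dh/dt = −0.0176 √h.
Separate and integrate: 2(√h − √h₀) = −(0.0176/A) t.
t = 2A(√h₀ − √h)/0.0176 = 2·4.16·(√1.14 − √0.175)/0.0176
  = 8.3200 × (1.0677 − 0.41833) / 0.0176 = 306.98 s.

307 s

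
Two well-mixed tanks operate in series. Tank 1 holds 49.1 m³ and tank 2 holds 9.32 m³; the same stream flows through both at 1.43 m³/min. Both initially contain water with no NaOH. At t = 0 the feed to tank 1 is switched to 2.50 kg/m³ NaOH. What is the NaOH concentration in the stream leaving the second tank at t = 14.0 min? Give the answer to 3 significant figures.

0.516 kg/m³

Each tank obeys Vᵢ dCᵢ/dt = Q(Cᵢ₋₁ − Cᵢ), so τᵢ = Vᵢ/Q.
τ₁ = 49.1/1.43 = 34.336 min; τ₂ = 9.32/1.43 = 6.5175 min.
Tank 1: C₁ = C_in(1 − e^(−t/τ₁)). Tank 2 (τ₁ ≠ τ₂): C₂ = C_in[1 − (τ₁ e^(−t/τ₁) − τ₂ e^(−t/τ₂))/(τ₁ − τ₂)].
At t = 14.0: e^(−t/τ₁) = 0.66515, e^(−t/τ₂) = 0.11671.
C₂ = 2.50·[1 − (34.336·0.66515 − 6.5175·0.11671)/(27.818)] = 2.50·0.20635 = 0.51588 kg/m³.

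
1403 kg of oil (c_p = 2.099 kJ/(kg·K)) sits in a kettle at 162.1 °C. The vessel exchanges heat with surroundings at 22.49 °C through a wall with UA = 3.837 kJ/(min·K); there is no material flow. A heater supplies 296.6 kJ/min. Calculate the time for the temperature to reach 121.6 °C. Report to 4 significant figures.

805.7 min

First-law balance (no shaft work): M c_p dT/dt = −UA(T − T_amb) + Q̇.
τ = M c_p/UA = 767.500 min; T_ss = T_amb + Q̇/UA = 22.49 + 296.6/3.837 = 99.7900 °C.
T(t) = T_ss + (T₀ − T_ss)e^(−t/τ); set T = 121.6:
t = −τ ln[(T − T_ss)/(T₀ − T_ss)] = −767.500 · ln(0.350024) = 805.685 min.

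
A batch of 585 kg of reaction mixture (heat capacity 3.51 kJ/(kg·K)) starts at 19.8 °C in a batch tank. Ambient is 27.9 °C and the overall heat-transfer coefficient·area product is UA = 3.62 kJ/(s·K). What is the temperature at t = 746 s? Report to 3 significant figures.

Unsteady energy balance on the tank contents: M c_p dT/dt = −UA(T − T_amb).
dT/dt = (T_ss − T)/τ with T_ss = T_amb = 27.900 °C, τ = M c_p/UA = 585·3.51/3.62 = 567.22 s.
This is linear first-order; T(t) = T_ss + (T₀ − T_ss) e^(−t/τ).
T(746) = 27.900 + (-8.1000)·0.26843 = 25.726 °C.

25.7 °C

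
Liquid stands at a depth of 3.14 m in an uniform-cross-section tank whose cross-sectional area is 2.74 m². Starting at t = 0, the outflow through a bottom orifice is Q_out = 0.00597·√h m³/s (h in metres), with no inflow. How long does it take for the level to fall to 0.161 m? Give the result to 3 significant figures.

Accumulation of liquid (constant cross-section A): A dh/dt = −0.00597 √h.
Separate and integrate: 2(√h − √h₀) = −(0.00597/A) t.
t = 2A(√h₀ − √h)/0.00597 = 2·2.74·(√3.14 − √0.161)/0.00597
  = 5.4800 × (1.7720 − 0.40125) / 0.00597 = 1258.2 s.

1260 s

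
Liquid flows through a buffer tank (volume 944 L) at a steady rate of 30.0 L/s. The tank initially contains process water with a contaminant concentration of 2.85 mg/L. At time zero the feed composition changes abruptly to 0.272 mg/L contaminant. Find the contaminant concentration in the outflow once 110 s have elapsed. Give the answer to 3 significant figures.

Unsteady species balance (constant V, well mixed): V dC/dt = Q(C_in − C).
Rewrite as dC/dt + C/τ = C_in/τ, τ = V/Q = 31.467 s.
Solution: C(t) = C_in + (C₀ − C_in) e^(−t/τ).
C(110) = 0.272 + (2.85 − 0.272)·e^(−110/31.467) = 0.272 + (2.5780)·0.030326 = 0.35018 mg/L.

0.350 mg/L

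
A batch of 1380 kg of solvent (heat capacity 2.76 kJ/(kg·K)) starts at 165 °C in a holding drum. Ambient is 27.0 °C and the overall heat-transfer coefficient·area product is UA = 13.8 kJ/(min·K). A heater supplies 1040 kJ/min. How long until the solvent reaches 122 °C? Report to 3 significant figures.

320 min

Heat balance on the well-mixed liquid: M c_p dT/dt = −UA(T − T_amb) + Q̇.
τ = M c_p/UA = 276.00 min; T_ss = T_amb + Q̇/UA = 27.0 + 1040/13.8 = 102.36 °C.
T(t) = T_ss + (T₀ − T_ss)e^(−t/τ); set T = 122:
t = −τ ln[(T − T_ss)/(T₀ − T_ss)] = −276.00 · ln(0.31351) = 320.14 min.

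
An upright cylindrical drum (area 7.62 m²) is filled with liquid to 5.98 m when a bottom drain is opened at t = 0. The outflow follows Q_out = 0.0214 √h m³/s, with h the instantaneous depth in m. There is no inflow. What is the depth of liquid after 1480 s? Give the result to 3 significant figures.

0.135 m

A dh/dt = −Q_out = −0.0214 √h.
∫ h^(−1/2) dh = −(0.0214/A) ∫ dt, giving 2√h = 2√h₀ − (0.0214/A) t.
√h = √5.98 − 0.0214·1480/(2·7.62) = 2.4454 − 2.0782 = 0.36719.
h = 0.36719² = 0.13483 m.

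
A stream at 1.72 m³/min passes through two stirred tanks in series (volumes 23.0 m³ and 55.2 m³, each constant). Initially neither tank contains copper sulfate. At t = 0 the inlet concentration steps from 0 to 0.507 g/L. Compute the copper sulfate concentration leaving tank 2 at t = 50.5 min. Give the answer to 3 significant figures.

Time constants: τᵢ = Vᵢ/Q for each well-mixed tank.
τ₁ = 23.0/1.72 = 13.372 min; τ₂ = 55.2/1.72 = 32.093 min.
Tank 1: C₁ = C_in(1 − e^(−t/τ₁)). Tank 2 (τ₁ ≠ τ₂): C₂ = C_in[1 − (τ₁ e^(−t/τ₁) − τ₂ e^(−t/τ₂))/(τ₁ − τ₂)].
At t = 50.5: e^(−t/τ₁) = 0.022902, e^(−t/τ₂) = 0.20731.
C₂ = 0.507·[1 − (13.372·0.022902 − 32.093·0.20731)/(-18.721)] = 0.507·0.66097 = 0.33511 g/L.

0.335 g/L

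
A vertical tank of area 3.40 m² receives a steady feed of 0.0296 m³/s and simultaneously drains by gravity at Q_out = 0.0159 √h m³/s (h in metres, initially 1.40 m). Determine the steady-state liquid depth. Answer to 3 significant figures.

3.47 m

A dh/dt = Q_in − 0.0159 √h. Steady state requires inflow = outflow:
Q_in = 0.0159 √h_ss ⇒ √h_ss = 0.0296/0.0159 = 1.8616.
h_ss = 1.8616² = 3.4657 m. (Since h₀ = 1.40 m < h_ss, the level will rise toward this value.)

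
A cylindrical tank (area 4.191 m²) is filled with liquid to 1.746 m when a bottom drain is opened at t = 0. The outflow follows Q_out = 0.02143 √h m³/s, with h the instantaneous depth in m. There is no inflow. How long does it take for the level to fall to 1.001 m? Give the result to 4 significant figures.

125.5 s

With no inflow, A dh/dt = −0.02143 √h.
This is separable: 2 d(√h)/dt = −0.02143/A, so √h = √h₀ − (0.02143/(2A)) t.
t = 2A(√h₀ − √h)/0.02143 = 2·4.191·(√1.746 − √1.001)/0.02143
  = 8.38200 × (1.32136 − 1.00050) / 0.02143 = 125.500 s.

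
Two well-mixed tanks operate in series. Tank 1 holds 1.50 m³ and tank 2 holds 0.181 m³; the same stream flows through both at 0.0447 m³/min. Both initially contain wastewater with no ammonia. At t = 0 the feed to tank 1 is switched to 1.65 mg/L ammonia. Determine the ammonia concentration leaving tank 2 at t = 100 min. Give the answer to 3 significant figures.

Time constants: τᵢ = Vᵢ/Q for each well-mixed tank.
τ₁ = 1.50/0.0447 = 33.557 min; τ₂ = 0.181/0.0447 = 4.0492 min.
Solving the cascade with C₁(0)=C₂(0)=0 gives C₂(t) = C_in[1 − (τ₁ e^(−t/τ₁) − τ₂ e^(−t/τ₂))/(τ₁ − τ₂)].
At t = 100: e^(−t/τ₁) = 0.050793, e^(−t/τ₂) = 1.8819e-11.
C₂ = 1.65·[1 − (33.557·0.050793 − 4.0492·1.8819e-11)/(29.508)] = 1.65·0.94224 = 1.5547 mg/L.

1.55 mg/L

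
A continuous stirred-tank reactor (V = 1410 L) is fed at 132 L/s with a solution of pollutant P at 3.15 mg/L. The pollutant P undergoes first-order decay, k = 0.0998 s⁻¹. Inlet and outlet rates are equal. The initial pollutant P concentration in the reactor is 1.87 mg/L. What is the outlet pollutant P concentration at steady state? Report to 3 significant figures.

Accumulation = in − out − consumed: V dC/dt = Q C_in − Q C − k V C.
Steady state (dC/dt = 0): C_ss = Q C_in/(Q + kV) = C_in/(1 + kV/Q).
C_ss = 132·3.15/(132 + 0.0998·1410) = 415.80/272.72 = 1.5247 mg/L.

1.52 mg/L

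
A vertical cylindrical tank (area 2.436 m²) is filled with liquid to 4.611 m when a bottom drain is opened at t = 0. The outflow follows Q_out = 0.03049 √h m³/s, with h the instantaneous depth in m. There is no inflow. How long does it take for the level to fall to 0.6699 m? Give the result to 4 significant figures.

212.3 s

Volume balance on the tank: A dh/dt = −0.03049 √h.
∫ h^(−1/2) dh = −(0.03049/A) ∫ dt, giving 2√h = 2√h₀ − (0.03049/A) t.
t = 2A(√h₀ − √h)/0.03049 = 2·2.436·(√4.611 − √0.6699)/0.03049
  = 4.87200 × (2.14732 − 0.818474) / 0.03049 = 212.337 s.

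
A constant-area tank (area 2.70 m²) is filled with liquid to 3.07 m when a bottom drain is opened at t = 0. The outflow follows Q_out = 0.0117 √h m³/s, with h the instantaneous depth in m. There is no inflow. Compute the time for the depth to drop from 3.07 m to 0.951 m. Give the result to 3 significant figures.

359 s

With no inflow, A dh/dt = −0.0117 √h.
Separate and integrate: 2(√h − √h₀) = −(0.0117/A) t.
t = 2A(√h₀ − √h)/0.0117 = 2·2.70·(√3.07 − √0.951)/0.0117
  = 5.4000 × (1.7521 − 0.97519) / 0.0117 = 358.59 s.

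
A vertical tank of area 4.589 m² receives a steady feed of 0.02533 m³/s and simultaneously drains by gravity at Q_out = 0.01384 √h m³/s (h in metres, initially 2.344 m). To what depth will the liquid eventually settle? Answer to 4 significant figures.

A dh/dt = Q_in − 0.01384 √h. Steady state requires inflow = outflow:
Q_in = 0.01384 √h_ss ⇒ √h_ss = 0.02533/0.01384 = 1.83020.
h_ss = 1.83020² = 3.34964 m. (Since h₀ = 2.344 m < h_ss, the level will rise toward this value.)

3.350 m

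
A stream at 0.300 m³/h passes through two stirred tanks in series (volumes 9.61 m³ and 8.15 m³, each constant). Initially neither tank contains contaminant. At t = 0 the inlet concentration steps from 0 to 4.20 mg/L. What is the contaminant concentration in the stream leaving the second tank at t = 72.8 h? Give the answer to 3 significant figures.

Species balance on tank i: dCᵢ/dt = (Cᵢ₋₁ − Cᵢ)/τᵢ with τᵢ = Vᵢ/Q.
τ₁ = 9.61/0.300 = 32.033 h; τ₂ = 8.15/0.300 = 27.167 h.
Tank 1: C₁ = C_in(1 − e^(−t/τ₁)). Tank 2 (τ₁ ≠ τ₂): C₂ = C_in[1 − (τ₁ e^(−t/τ₁) − τ₂ e^(−t/τ₂))/(τ₁ − τ₂)].
At t = 72.8: e^(−t/τ₁) = 0.10304, e^(−t/τ₂) = 0.068580.
C₂ = 4.20·[1 − (32.033·0.10304 − 27.167·0.068580)/(4.8667)] = 4.20·0.70459 = 2.9593 mg/L.

2.96 mg/L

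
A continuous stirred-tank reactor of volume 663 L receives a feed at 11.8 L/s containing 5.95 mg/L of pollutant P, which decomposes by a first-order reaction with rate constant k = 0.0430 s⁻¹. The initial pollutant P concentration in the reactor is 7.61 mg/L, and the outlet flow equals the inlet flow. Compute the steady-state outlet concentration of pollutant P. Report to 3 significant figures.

Accumulation = in − out − consumed: V dC/dt = Q C_in − Q C − k V C.
Steady state (dC/dt = 0): C_ss = Q C_in/(Q + kV) = C_in/(1 + kV/Q).
C_ss = 11.8·5.95/(11.8 + 0.0430·663) = 70.210/40.309 = 1.7418 mg/L.

1.74 mg/L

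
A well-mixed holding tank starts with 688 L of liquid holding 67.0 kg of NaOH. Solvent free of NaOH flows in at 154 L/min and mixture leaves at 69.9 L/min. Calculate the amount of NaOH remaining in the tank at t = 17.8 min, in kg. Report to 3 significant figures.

Total volume: dV/dt = Q_in − Q_out = 84.100 L/min, so V(t) = 688 + 84.100 t and V(17.8) = 2185.0 L.
Solute balance: dm/dt = 0 − Q_out C = −Q_out m/V(t).
Separate: dm/m = −Q_out dt/V(t) ⇒ ln(m/m₀) = −(Q_out/(Q_in−Q_out)) ln(V/V₀).
m = m₀ (V₀/V)^(Q_out/(Q_in−Q_out)) = 67.0 × (688/2185.0)^(0.83115) = 25.642 kg.

25.6 kg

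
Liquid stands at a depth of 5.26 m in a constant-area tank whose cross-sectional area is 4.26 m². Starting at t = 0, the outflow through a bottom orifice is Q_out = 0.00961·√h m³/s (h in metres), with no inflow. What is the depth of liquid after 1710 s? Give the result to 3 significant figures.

Unsteady balance on liquid volume: A dh/dt = −0.00961 √h.
Separate and integrate: 2(√h − √h₀) = −(0.00961/A) t.
√h = √5.26 − 0.00961·1710/(2·4.26) = 2.2935 − 1.9288 = 0.36470.
h = 0.36470² = 0.13301 m.

0.133 m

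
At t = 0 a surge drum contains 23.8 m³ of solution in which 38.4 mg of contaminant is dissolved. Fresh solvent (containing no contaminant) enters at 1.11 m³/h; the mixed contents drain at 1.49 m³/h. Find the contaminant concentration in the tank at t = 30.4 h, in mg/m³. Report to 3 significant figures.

Total volume: dV/dt = Q_in − Q_out = -0.38000 m³/h, so V(t) = 23.8 − 0.38000 t and V(30.4) = 12.248 m³.
Solute balance: dm/dt = 0 − Q_out C = −Q_out m/V(t).
dm/m = −Q_out dt/(V₀ − 0.38000 t); integrating gives ln(m/m₀) = −(Q_out/(Q_in−Q_out)) ln(V/V₀).
m = m₀ (V₀/V)^(Q_out/(Q_in−Q_out)) = 38.4 × (23.8/12.248)^(-3.9211) = 2.8383 mg.
C = m/V = 2.8383/12.248 = 0.23174 mg/m³.

0.232 mg/m³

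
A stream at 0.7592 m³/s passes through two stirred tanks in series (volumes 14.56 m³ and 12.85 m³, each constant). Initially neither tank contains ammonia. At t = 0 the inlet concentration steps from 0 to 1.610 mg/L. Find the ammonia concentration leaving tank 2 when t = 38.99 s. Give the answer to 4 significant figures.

Each tank obeys Vᵢ dCᵢ/dt = Q(Cᵢ₋₁ − Cᵢ), so τᵢ = Vᵢ/Q.
τ₁ = 14.56/0.7592 = 19.1781 s; τ₂ = 12.85/0.7592 = 16.9257 s.
Solving the cascade with C₁(0)=C₂(0)=0 gives C₂(t) = C_in[1 − (τ₁ e^(−t/τ₁) − τ₂ e^(−t/τ₂))/(τ₁ − τ₂)].
At t = 38.99: e^(−t/τ₁) = 0.130936, e^(−t/τ₂) = 0.0998990.
C₂ = 1.610·[1 − (19.1781·0.130936 − 16.9257·0.0998990)/(2.25237)] = 1.610·0.635836 = 1.02370 mg/L.

1.024 mg/L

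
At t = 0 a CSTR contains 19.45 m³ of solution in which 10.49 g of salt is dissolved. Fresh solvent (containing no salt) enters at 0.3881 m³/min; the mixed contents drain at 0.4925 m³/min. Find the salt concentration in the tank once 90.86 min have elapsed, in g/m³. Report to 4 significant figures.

Total volume: dV/dt = Q_in − Q_out = -0.104400 m³/min, so V(t) = 19.45 − 0.104400 t and V(90.86) = 9.96422 m³.
Species balance (pure solvent in): dm/dt = −Q_out · m/V(t).
dm/m = −Q_out dt/(V₀ − 0.104400 t); integrating gives ln(m/m₀) = −(Q_out/(Q_in−Q_out)) ln(V/V₀).
m = m₀ (V₀/V)^(Q_out/(Q_in−Q_out)) = 10.49 × (19.45/9.96422)^(-4.71743) = 0.447170 g.
C = m/V = 0.447170/9.96422 = 0.0448775 g/m³.

0.04488 g/m³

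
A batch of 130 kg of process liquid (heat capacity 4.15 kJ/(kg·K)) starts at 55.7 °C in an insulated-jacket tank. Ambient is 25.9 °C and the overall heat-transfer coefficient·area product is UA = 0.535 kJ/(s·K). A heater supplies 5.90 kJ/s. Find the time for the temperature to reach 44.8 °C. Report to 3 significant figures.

Lumped-capacitance energy balance: M c_p dT/dt = UA(T_amb − T) + Q̇.
τ = M c_p/UA = 1008.4 s; T_ss = T_amb + Q̇/UA = 25.9 + 5.90/0.535 = 36.928 °C.
T(t) = T_ss + (T₀ − T_ss)e^(−t/τ); set T = 44.8:
t = −τ ln[(T − T_ss)/(T₀ − T_ss)] = −1008.4 · ln(0.41935) = 876.37 s.

876 s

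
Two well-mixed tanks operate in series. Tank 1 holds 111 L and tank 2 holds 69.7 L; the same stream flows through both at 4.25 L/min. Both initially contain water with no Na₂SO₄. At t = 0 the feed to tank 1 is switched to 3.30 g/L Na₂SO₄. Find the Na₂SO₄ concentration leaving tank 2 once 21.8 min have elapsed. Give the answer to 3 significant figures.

Time constants: τᵢ = Vᵢ/Q for each well-mixed tank.
τ₁ = 111/4.25 = 26.118 min; τ₂ = 69.7/4.25 = 16.400 min.
Tank 1: C₁ = C_in(1 − e^(−t/τ₁)). Tank 2 (τ₁ ≠ τ₂): C₂ = C_in[1 − (τ₁ e^(−t/τ₁) − τ₂ e^(−t/τ₂))/(τ₁ − τ₂)].
At t = 21.8: e^(−t/τ₁) = 0.43401, e^(−t/τ₂) = 0.26467.
C₂ = 3.30·[1 − (26.118·0.43401 − 16.400·0.26467)/(9.7176)] = 3.30·0.28020 = 0.92466 g/L.

0.925 g/L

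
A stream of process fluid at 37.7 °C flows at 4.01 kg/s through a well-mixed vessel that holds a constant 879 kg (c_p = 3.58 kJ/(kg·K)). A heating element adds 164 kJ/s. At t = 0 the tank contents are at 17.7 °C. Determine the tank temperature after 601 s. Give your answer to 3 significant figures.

M c_p dT/dt = ṁ c_p (T_in − T) + Q̇.
Rearrange: dT/dt = (T_ss − T)/τ with τ = M/ṁ = 219.20 s and T_ss = T_in + Q̇/(ṁ c_p) = 49.124 °C.
This is linear first-order; T(t) = T_ss + (T₀ − T_ss) e^(−t/τ).
T(601) = 49.124 + (-31.424)·e^(−601/219.20) = 49.124 + (-31.424)·0.064457 = 47.098 °C.

47.1 °C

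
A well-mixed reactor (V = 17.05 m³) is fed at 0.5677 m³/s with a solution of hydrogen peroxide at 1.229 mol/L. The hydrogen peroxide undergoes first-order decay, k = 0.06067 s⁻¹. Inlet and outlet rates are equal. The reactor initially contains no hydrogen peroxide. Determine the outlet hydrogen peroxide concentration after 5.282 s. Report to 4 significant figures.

0.1704 mol/L

Accumulation = in − out − consumed: V dC/dt = Q C_in − Q C − k V C.
dC/dt = (Q/V) C_in − (Q/V + k) C; effective rate a = Q/V + k = 0.0332962 + 0.06067 = 0.0939662 s⁻¹.
C_ss = Q C_in/(Q + kV) = 0.435487 mol/L; C(t) = C_ss + (C₀ − C_ss) e^(−a t).
C(5.282) = 0.435487 + (-0.435487)·e^(−0.0939662·5.282) = 0.435487 + (-0.435487)·0.608761 = 0.170379 mol/L.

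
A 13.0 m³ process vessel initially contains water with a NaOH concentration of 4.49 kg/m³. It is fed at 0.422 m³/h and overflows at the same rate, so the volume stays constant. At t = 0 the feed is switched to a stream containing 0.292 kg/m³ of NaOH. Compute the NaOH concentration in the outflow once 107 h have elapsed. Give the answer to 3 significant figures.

Transient balance on the dissolved component: V dC/dt = Q(C_in − C).
Rewrite as dC/dt + C/τ = C_in/τ, τ = V/Q = 30.806 h.
C approaches C_in exponentially: C(t) = C_in + (C₀ − C_in) e^(−t/τ).
C(107) = 0.292 + (4.49 − 0.292)·e^(−107/30.806) = 0.292 + (4.1980)·0.031012 = 0.42219 kg/m³.

0.422 kg/m³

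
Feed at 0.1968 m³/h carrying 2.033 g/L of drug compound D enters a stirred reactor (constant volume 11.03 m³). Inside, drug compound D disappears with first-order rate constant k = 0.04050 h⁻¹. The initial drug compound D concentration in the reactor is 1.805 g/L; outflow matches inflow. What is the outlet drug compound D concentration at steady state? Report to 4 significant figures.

Accumulation = in − out − consumed: V dC/dt = Q C_in − Q C − k V C.
Steady state (dC/dt = 0): C_ss = Q C_in/(Q + kV) = C_in/(1 + kV/Q).
C_ss = 0.1968·2.033/(0.1968 + 0.04050·11.03) = 0.400094/0.643515 = 0.621733 g/L.

0.6217 g/L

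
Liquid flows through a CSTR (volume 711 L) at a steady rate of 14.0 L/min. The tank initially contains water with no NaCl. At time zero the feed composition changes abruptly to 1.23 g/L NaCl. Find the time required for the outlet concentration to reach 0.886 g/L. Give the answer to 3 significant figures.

Species balance on the tank: V dC/dt = Q(C_in − C), so τ = V/Q = 50.786 min.
C(t) = C_in + (C₀ − C_in) e^(−t/τ). Set C = 0.886 and solve for t:
e^(−t/τ) = (C − C_in)/(C₀ − C_in) = (0.886 − 1.23)/(0 − 1.23) = 0.27967
t = −τ ln(…) = 50.786 × 1.2741 = 64.707 min.

64.7 min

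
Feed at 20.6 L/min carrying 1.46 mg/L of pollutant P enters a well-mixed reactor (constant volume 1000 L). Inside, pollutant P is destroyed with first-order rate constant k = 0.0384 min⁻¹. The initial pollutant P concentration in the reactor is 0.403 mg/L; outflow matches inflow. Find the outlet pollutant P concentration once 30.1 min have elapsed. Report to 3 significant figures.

Species balance: V dC/dt = Q C_in − Q C − k V C.
dC/dt = (Q/V) C_in − (Q/V + k) C; effective rate a = Q/V + k = 0.020600 + 0.0384 = 0.059000 min⁻¹.
C_ss = Q C_in/(Q + kV) = 0.50976 mg/L; C(t) = C_ss + (C₀ − C_ss) e^(−a t).
C(30.1) = 0.50976 + (-0.10676)·e^(−0.059000·30.1) = 0.50976 + (-0.10676)·0.16933 = 0.49168 mg/L.

0.492 mg/L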